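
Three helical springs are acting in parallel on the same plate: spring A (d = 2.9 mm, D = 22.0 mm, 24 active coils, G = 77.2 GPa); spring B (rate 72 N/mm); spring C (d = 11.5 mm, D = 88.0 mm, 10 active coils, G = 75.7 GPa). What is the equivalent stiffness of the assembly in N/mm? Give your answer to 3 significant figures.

k_A = Gd⁴/(8D³N_a) = (77.2×10³)(2.9⁴)/(8·22.0³·24) = 2.6708 N/mm
k_C = Gd⁴/(8D³N_a) = (75.7×10³)(11.5⁴)/(8·88.0³·10) = 24.286 N/mm
Parallel: k_eq = 2.6708 + 72 + 24.286 = 98.956 N/mm

99.0 N/mm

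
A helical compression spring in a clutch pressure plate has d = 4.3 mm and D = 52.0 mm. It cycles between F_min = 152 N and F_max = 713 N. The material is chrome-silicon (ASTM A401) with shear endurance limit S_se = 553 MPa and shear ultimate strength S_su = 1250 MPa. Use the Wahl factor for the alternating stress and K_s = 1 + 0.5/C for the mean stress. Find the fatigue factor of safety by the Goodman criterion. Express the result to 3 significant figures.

0.647

C = D/d = 52.0/4.3 = 12.0930; K_W = (4C−1)/(4C−4)+0.615/C = 1.1185; K_s = 1+0.5/C = 1.0413
F_a = (F_max−F_min)/2 = 280.5 N; F_m = (F_max+F_min)/2 = 432.5 N
τ_a = K_W·8F_aD/(πd³) = 1.1185 × 467.17 = 522.51 MPa
τ_m = K_s·8F_mD/(πd³) = 1.0413 × 720.32 = 750.1 MPa
Goodman: 1/n_f = τ_a/S_se + τ_m/S_su = 522.51/553 + 750.1/1250 = 0.94486 + 0.60008 = 1.5449
n_f = 1/1.5449 = 0.6473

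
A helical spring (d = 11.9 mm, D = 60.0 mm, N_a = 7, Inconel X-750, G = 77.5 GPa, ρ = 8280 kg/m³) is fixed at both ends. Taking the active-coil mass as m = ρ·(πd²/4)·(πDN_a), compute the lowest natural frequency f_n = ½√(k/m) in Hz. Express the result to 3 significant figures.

k = Gd⁴/(8D³N_a) = (77.5×10³)(11.9⁴)/(8·60.0³·7) = 128.48 N/mm = 1.2848e+05 N/m
Wire length L = πDN_a = π·60.0·7 = 1319.5 mm
m = ρ·(πd²/4)·L = 8280 × 111.22×10⁻⁶ m² × 1.3195 m = 1.2151 kg
f_n = ½√(k/m) = 0.5·√(1.2848e+05/1.2151) = 0.5·√(1.0574e+05) = 162.59 Hz

163 Hz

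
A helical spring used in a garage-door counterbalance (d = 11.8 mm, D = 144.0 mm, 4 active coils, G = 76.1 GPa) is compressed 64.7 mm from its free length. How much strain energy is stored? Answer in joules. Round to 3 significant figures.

32.3 J

k = Gd⁴/(8D³N_a) = (76.1×10³)(11.8⁴)/(8·144.0³·4) = 15.441 N/mm
U = ½kδ² = 0.5 × 15.441 × 64.7² = 32319 N·mm = 32.319 J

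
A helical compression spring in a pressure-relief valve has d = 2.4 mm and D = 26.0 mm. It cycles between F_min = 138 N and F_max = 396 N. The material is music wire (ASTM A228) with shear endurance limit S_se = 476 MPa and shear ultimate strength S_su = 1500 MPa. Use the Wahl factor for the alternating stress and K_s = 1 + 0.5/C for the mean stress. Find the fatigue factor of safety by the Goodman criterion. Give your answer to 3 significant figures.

C = D/d = 26.0/2.4 = 10.8333; K_W = (4C−1)/(4C−4)+0.615/C = 1.1330; K_s = 1+0.5/C = 1.0462
F_a = (F_max−F_min)/2 = 129 N; F_m = (F_max+F_min)/2 = 267 N
τ_a = K_W·8F_aD/(πd³) = 1.1330 × 617.83 = 700.03 MPa
τ_m = K_s·8F_mD/(πd³) = 1.0462 × 1278.8 = 1337.8 MPa
Goodman: 1/n_f = τ_a/S_se + τ_m/S_su = 700.03/476 + 1337.8/1500 = 1.47065 + 0.89186 = 2.3625
n_f = 1/2.3625 = 0.4233

0.423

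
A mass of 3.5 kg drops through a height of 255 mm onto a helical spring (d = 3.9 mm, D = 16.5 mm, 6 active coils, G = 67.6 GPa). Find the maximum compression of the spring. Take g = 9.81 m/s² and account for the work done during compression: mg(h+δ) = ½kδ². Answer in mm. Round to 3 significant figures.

16.0 mm

k = Gd⁴/(8D³N_a) = (67.6×10³)(3.9⁴)/(8·16.5³·6) = 72.529 N/mm
W = mg = 3.5 × 9.81 = 34.335 N
½kδ² − Wδ − Wh = 0 → δ = (W + √(W² + 2kWh))/k
δ = (34.335 + √(1178.9 + 1.27005e+06))/72.529 = (34.335 + 1127.5)/72.529 = 16.019 mm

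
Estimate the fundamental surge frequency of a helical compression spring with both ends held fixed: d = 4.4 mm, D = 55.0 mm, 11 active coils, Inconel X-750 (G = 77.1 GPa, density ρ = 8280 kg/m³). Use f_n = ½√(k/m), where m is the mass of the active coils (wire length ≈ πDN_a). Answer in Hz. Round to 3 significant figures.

k = Gd⁴/(8D³N_a) = (77.1×10³)(4.4⁴)/(8·55.0³·11) = 1.9738 N/mm = 1973.8 N/m
Wire length L = πDN_a = π·55.0·11 = 1900.7 mm
m = ρ·(πd²/4)·L = 8280 × 15.205×10⁻⁶ m² × 1.9007 m = 0.23929 kg
f_n = ½√(k/m) = 0.5·√(1973.8/0.23929) = 0.5·√(8248.3) = 45.41 Hz

45.4 Hz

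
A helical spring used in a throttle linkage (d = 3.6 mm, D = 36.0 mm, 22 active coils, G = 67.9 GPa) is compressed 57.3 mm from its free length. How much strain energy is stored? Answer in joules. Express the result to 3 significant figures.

2.28 J

k = Gd⁴/(8D³N_a) = (67.9×10³)(3.6⁴)/(8·36.0³·22) = 1.3889 N/mm
U = ½kδ² = 0.5 × 1.3889 × 57.3² = 2280 N·mm = 2.28 J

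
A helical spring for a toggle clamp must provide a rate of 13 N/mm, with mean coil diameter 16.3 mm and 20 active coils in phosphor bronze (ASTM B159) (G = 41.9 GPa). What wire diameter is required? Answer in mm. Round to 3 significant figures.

3.83 mm

d = (8D³N_a·k / G)^(1/4) = (8·16.3³·20·13 / (41.9×10³))^0.25
  = (214.99)^0.25 = 3.8292 mm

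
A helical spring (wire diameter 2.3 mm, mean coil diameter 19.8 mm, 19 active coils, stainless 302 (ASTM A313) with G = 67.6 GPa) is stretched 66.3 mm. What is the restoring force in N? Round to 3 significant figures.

106 N

k = Gd⁴/(8D³N_a) = (67.6×10³)(2.3⁴)/(8·19.8³·19) = 1.6033 N/mm
F = k·δ = 1.6033 × 66.3 = 106.3 N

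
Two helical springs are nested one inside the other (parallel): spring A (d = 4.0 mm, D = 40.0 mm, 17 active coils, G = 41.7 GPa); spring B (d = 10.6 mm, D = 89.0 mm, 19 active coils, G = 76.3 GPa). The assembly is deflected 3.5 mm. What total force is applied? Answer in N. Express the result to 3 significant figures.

k_A = Gd⁴/(8D³N_a) = (41.7×10³)(4.0⁴)/(8·40.0³·17) = 1.2265 N/mm
k_B = Gd⁴/(8D³N_a) = (76.3×10³)(10.6⁴)/(8·89.0³·19) = 8.9895 N/mm
Parallel: k_eq = 1.2265 + 8.9895 = 10.216 N/mm
F = k_eq·δ = 10.216·3.5 = 35.756 N

35.8 N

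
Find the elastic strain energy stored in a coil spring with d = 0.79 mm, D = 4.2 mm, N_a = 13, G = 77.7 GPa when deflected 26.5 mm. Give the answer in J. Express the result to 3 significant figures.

k = Gd⁴/(8D³N_a) = (77.7×10³)(0.79⁴)/(8·4.2³·13) = 3.9278 N/mm
U = ½kδ² = 0.5 × 3.9278 × 26.5² = 1379.1 N·mm = 1.3791 J

1.38 J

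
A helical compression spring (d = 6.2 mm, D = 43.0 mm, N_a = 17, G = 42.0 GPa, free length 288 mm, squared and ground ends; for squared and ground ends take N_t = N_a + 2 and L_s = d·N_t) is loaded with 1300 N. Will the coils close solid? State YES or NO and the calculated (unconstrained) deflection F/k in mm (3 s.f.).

YES, δ = 227 mm

k = Gd⁴/(8D³N_a) = (42.0×10³)(6.2⁴)/(8·43.0³·17) = 5.7395 N/mm
N_t = 19; L_s = 6.2·19 = 117.8 mm; δ_solid = L₀ − L_s = 288 − 117.8 = 170.2 mm
δ = F/k = 1300/5.7395 = 226.5 mm
δ ≥ δ_solid → spring goes solid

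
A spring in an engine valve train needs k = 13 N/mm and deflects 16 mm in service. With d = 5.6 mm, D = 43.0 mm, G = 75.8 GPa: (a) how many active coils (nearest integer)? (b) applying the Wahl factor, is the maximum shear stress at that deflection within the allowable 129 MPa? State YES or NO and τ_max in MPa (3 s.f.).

N_a = Gd⁴/(8D³k) = (75.8×10³)(5.6⁴)/(8·43.0³·13) = 9.015 → N_a = 9
Actual rate k = Gd⁴/(8D³·9) = 13.022 N/mm
Working load F = kδ = 13.022·16 = 208.35 N
C = 43.0/5.6 = 7.6786; K_W = (4C−1)/(4C−4)+0.615/C = 1.1924
τ_max = K_W·8FD/(πd³) = 1.1924·129.91 = 154.91 MPa
τ_max > 129 MPa → exceeds allowable

(a) 9 coils; (b) NO, τ_max = 155 MPa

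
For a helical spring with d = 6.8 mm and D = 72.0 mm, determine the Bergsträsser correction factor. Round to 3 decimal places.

C = D/d = 72.0/6.8 = 10.5882
K_B = (4C+2)/(4C−3) = 44.353/39.353 = 1.1271

1.127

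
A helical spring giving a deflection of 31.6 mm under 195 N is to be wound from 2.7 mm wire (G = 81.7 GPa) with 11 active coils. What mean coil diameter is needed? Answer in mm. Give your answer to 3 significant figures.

Required rate k = F/δ = 195/31.6 = 6.1709 N/mm
D = (Gd⁴/(8N_a·k))^(1/3) = (81.7×10³·2.7⁴/(8·11·6.1709))^(1/3)
  = (7995.52)^(1/3) = 19.9963 mm

20.0 mm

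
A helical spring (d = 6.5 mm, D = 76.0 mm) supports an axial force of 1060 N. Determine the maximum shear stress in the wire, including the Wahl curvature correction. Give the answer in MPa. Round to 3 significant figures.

839 MPa

Spring index C = D/d = 76.0/6.5 = 11.6923
K_W = (4C−1)/(4C−4) + 0.615/C = 45.769/42.769 + 0.0526 = 1.1227
τ₀ = 8FD/(πd³) = 8·1060·76.0/(π·6.5³) = 644480/862.76 = 747 MPa
τ_max = K·τ₀ = 1.1227 × 747 = 838.69 MPa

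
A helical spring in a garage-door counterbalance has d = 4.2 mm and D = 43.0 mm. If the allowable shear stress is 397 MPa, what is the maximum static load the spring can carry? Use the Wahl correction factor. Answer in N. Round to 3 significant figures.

235 N

C = D/d = 43.0/4.2 = 10.2381
K_W = (4C−1)/(4C−4) + 0.615/C = 39.952/36.952 + 0.0601 = 1.1413
τ_max = K·8FD/(πd³) → F_max = τ_allow·πd³/(8DK)
F_max = 397·π·4.2³/(8·43.0·1.1413) = 92403/392.59 = 235.37 N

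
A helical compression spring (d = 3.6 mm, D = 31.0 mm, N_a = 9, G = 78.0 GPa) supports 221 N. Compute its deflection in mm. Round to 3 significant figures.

k = Gd⁴/(8D³N_a) = (78.0×10³)(3.6⁴)/(8·31.0³·9) = 6.1078 N/mm
δ = F/k = 221 / 6.1078 = 36.183 mm

36.2 mm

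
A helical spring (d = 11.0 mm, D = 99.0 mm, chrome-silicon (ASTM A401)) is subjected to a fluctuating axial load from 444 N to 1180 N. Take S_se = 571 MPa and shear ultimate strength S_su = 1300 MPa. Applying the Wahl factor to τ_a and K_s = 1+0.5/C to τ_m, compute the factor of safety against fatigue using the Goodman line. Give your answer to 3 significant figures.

C = D/d = 99.0/11.0 = 9.0000; K_W = (4C−1)/(4C−4)+0.615/C = 1.1621; K_s = 1+0.5/C = 1.0556
F_a = (F_max−F_min)/2 = 368 N; F_m = (F_max+F_min)/2 = 812 N
τ_a = K_W·8F_aD/(πd³) = 1.1621 × 69.702 = 81 MPa
τ_m = K_s·8F_mD/(πd³) = 1.0556 × 153.8 = 162.34 MPa
Goodman: 1/n_f = τ_a/S_se + τ_m/S_su = 81/571 + 162.34/1300 = 0.14186 + 0.12488 = 0.26673
n_f = 1/0.26673 = 3.749

3.75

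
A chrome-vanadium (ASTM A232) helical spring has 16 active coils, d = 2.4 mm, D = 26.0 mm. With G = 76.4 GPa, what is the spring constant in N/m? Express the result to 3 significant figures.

k = Gd⁴/(8D³N_a) = (76.4×10³ × 2.4⁴) / (8 × 26.0³ × 16)
  = 2.53477e+06 / 2.24973e+06 = 1.1267 N/mm = 1126.7 N/m

1130 N/m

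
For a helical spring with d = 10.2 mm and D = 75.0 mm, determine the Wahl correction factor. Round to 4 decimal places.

1.2017

C = D/d = 75.0/10.2 = 7.3529
K_W = (4C−1)/(4C−4) + 0.615/C = 28.412/25.412 + 0.0836 = 1.2017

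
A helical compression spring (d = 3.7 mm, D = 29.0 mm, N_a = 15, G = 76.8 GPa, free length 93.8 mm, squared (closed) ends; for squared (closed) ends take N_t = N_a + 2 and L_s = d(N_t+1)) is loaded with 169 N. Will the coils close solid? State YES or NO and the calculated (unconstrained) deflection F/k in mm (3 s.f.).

YES, δ = 34.4 mm

k = Gd⁴/(8D³N_a) = (76.8×10³)(3.7⁴)/(8·29.0³·15) = 4.918 N/mm
N_t = 17; L_s = 3.7·18 = 66.6 mm; δ_solid = L₀ − L_s = 93.8 − 66.6 = 27.2 mm
δ = F/k = 169/4.918 = 34.363 mm
δ ≥ δ_solid → spring goes solid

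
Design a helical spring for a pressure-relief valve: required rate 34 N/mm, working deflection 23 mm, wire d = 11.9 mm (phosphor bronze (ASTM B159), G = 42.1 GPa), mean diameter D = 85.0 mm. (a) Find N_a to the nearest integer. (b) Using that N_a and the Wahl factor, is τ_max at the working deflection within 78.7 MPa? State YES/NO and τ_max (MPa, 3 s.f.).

N_a = Gd⁴/(8D³k) = (42.1×10³)(11.9⁴)/(8·85.0³·34) = 5.054 → N_a = 5
Actual rate k = Gd⁴/(8D³·5) = 34.368 N/mm
Working load F = kδ = 34.368·23 = 790.46 N
C = 85.0/11.9 = 7.1429; K_W = (4C−1)/(4C−4)+0.615/C = 1.2082
τ_max = K_W·8FD/(πd³) = 1.2082·101.53 = 122.67 MPa
τ_max > 78.7 MPa → exceeds allowable

(a) 5 coils; (b) NO, τ_max = 123 MPa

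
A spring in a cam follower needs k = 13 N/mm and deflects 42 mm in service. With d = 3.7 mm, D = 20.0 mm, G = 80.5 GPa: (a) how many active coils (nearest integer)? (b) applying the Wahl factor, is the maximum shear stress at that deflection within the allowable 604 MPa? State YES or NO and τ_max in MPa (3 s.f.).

(a) 18 coils; (b) NO, τ_max = 710 MPa

N_a = Gd⁴/(8D³k) = (80.5×10³)(3.7⁴)/(8·20.0³·13) = 18.13 → N_a = 18
Actual rate k = Gd⁴/(8D³·18) = 13.096 N/mm
Working load F = kδ = 13.096·42 = 550.05 N
C = 20.0/3.7 = 5.4054; K_W = (4C−1)/(4C−4)+0.615/C = 1.2840
τ_max = K_W·8FD/(πd³) = 1.2840·553.05 = 710.13 MPa
τ_max > 604 MPa → exceeds allowable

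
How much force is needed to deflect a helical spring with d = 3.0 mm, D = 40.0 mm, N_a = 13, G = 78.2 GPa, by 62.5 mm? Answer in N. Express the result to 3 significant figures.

59.5 N

k = Gd⁴/(8D³N_a) = (78.2×10³)(3.0⁴)/(8·40.0³·13) = 0.95165 N/mm
F = k·δ = 0.95165 × 62.5 = 59.478 N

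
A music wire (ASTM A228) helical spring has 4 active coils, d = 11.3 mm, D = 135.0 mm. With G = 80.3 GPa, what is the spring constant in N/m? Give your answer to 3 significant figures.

16600 N/m

k = Gd⁴/(8D³N_a) = (80.3×10³ × 11.3⁴) / (8 × 135.0³ × 4)
  = 1.30927e+09 / 7.8732e+07 = 16.629 N/mm = 16629 N/m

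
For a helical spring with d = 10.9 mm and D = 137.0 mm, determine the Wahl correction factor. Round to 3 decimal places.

C = D/d = 137.0/10.9 = 12.5688
K_W = (4C−1)/(4C−4) + 0.615/C = 49.275/46.275 + 0.0489 = 1.1138

1.114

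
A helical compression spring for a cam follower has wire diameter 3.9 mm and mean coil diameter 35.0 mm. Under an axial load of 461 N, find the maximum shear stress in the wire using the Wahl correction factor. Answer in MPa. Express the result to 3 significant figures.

Spring index C = D/d = 35.0/3.9 = 8.9744
K_W = (4C−1)/(4C−4) + 0.615/C = 34.897/31.897 + 0.0685 = 1.1626
τ₀ = 8FD/(πd³) = 8·461·35.0/(π·3.9³) = 129080/186.36 = 692.65 MPa
τ_max = K·τ₀ = 1.1626 × 692.65 = 805.26 MPa

805 MPa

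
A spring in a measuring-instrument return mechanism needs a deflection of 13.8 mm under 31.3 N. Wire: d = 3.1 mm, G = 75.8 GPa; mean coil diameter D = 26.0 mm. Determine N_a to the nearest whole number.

22

Required rate k = F/δ = 31.3/13.8 = 2.2681 N/mm
N_a = Gd⁴/(8D³k) = (75.8×10³ × 3.1⁴)/(8 × 26.0³ × 2.2681)
    = 7.00029e+06 / 318915 = 21.95 → 22 coils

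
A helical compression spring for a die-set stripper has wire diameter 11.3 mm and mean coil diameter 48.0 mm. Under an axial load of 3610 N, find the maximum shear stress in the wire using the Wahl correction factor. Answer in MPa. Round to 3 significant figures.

Spring index C = D/d = 48.0/11.3 = 4.2478
K_W = (4C−1)/(4C−4) + 0.615/C = 15.991/12.991 + 0.1448 = 1.3757
τ₀ = 8FD/(πd³) = 8·3610·48.0/(π·11.3³) = 1.38624e+06/4533 = 305.81 MPa
τ_max = K·τ₀ = 1.3757 × 305.81 = 420.71 MPa

421 MPa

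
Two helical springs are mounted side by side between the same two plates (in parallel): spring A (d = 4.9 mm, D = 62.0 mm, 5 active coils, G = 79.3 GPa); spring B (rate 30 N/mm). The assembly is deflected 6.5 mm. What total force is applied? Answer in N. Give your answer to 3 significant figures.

k_A = Gd⁴/(8D³N_a) = (79.3×10³)(4.9⁴)/(8·62.0³·5) = 4.7954 N/mm
Parallel: k_eq = 4.7954 + 30 = 34.795 N/mm
F = k_eq·δ = 34.795·6.5 = 226.17 N

226 N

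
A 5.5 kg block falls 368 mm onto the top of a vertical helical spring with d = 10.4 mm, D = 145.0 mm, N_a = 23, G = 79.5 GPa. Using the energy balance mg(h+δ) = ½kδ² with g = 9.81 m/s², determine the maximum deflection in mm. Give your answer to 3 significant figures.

191 mm

k = Gd⁴/(8D³N_a) = (79.5×10³)(10.4⁴)/(8·145.0³·23) = 1.658 N/mm
W = mg = 5.5 × 9.81 = 53.955 N
½kδ² − Wδ − Wh = 0 → δ = (W + √(W² + 2kWh))/k
δ = (53.955 + √(2911.1 + 65839.7))/1.658 = (53.955 + 262.2)/1.658 = 190.69 mm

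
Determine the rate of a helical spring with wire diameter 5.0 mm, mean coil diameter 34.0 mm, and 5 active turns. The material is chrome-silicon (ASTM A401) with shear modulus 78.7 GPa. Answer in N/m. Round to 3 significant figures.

31300 N/m

k = Gd⁴/(8D³N_a) = (78.7×10³ × 5.0⁴) / (8 × 34.0³ × 5)
  = 4.91875e+07 / 1.57216e+06 = 31.287 N/mm = 31287 N/m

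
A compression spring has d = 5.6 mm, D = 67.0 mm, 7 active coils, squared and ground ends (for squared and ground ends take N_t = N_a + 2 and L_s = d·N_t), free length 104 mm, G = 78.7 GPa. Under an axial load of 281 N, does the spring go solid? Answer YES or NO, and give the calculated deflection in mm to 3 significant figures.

YES, δ = 61.1 mm

k = Gd⁴/(8D³N_a) = (78.7×10³)(5.6⁴)/(8·67.0³·7) = 4.5953 N/mm
N_t = 9; L_s = 5.6·9 = 50.4 mm; δ_solid = L₀ − L_s = 104 − 50.4 = 53.6 mm
δ = F/k = 281/4.5953 = 61.149 mm
δ ≥ δ_solid → spring goes solid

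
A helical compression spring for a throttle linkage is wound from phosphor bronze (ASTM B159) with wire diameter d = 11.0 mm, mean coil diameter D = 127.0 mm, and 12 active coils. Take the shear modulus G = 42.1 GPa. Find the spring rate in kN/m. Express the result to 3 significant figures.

k = Gd⁴/(8D³N_a) = (42.1×10³ × 11.0⁴) / (8 × 127.0³ × 12)
  = 6.16386e+08 / 1.96645e+08 = 3.1345 N/mm

3.13 kN/m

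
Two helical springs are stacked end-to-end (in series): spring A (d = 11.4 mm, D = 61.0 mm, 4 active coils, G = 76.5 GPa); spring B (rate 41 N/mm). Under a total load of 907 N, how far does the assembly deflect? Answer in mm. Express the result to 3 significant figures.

27.2 mm

k_A = Gd⁴/(8D³N_a) = (76.5×10³)(11.4⁴)/(8·61.0³·4) = 177.89 N/mm
Series: 1/k_eq = 1/177.89 + 1/41 = 0.030012; k_eq = 33.32 N/mm
δ = F/k_eq = 907/33.32 = 27.221 mm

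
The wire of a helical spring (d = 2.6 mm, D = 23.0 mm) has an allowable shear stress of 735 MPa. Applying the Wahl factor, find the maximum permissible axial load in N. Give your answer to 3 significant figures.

189 N

C = D/d = 23.0/2.6 = 8.8462
K_W = (4C−1)/(4C−4) + 0.615/C = 34.385/31.385 + 0.0695 = 1.1651
τ_max = K·8FD/(πd³) → F_max = τ_allow·πd³/(8DK)
F_max = 735·π·2.6³/(8·23.0·1.1651) = 40584/214.38 = 189.31 N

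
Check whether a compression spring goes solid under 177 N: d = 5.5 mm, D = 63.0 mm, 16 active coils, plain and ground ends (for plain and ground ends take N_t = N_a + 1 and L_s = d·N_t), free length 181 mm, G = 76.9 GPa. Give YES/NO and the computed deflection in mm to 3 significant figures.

k = Gd⁴/(8D³N_a) = (76.9×10³)(5.5⁴)/(8·63.0³·16) = 2.1986 N/mm
N_t = 17; L_s = 5.5·17 = 93.5 mm; δ_solid = L₀ − L_s = 181 − 93.5 = 87.5 mm
δ = F/k = 177/2.1986 = 80.506 mm
δ < δ_solid → spring does not go solid

NO, δ = 80.5 mm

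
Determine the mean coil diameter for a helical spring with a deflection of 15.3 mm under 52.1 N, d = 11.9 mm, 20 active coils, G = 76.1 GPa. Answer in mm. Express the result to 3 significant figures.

141 mm

Required rate k = F/δ = 52.1/15.3 = 3.4052 N/mm
D = (Gd⁴/(8N_a·k))^(1/3) = (76.1×10³·11.9⁴/(8·20·3.4052))^(1/3)
  = (2.80096e+06)^(1/3) = 140.9620 mm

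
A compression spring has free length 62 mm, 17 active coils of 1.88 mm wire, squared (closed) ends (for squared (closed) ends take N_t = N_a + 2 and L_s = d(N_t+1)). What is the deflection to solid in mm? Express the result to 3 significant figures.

24.4 mm

N_t = 19; L_s = 1.88·20 = 37.6 mm
δ_solid = L₀ − L_s = 62 − 37.6 = 24.4 mm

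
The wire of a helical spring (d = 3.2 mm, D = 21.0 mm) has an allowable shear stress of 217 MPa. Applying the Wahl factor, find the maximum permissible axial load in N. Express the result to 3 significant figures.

C = D/d = 21.0/3.2 = 6.5625
K_W = (4C−1)/(4C−4) + 0.615/C = 25.250/22.250 + 0.0937 = 1.2285
τ_max = K·8FD/(πd³) → F_max = τ_allow·πd³/(8DK)
F_max = 217·π·3.2³/(8·21.0·1.2285) = 22339/206.4 = 108.23 N

108 N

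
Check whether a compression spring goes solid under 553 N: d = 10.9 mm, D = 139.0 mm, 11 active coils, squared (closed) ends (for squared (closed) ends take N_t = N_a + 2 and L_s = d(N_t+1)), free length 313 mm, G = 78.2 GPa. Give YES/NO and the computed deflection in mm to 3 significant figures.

NO, δ = 118 mm

k = Gd⁴/(8D³N_a) = (78.2×10³)(10.9⁴)/(8·139.0³·11) = 4.6707 N/mm
N_t = 13; L_s = 10.9·14 = 152.6 mm; δ_solid = L₀ − L_s = 313 − 152.6 = 160.4 mm
δ = F/k = 553/4.6707 = 118.4 mm
δ < δ_solid → spring does not go solid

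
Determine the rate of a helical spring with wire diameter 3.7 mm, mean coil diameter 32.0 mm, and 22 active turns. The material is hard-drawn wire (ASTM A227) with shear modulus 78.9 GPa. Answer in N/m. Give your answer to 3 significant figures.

k = Gd⁴/(8D³N_a) = (78.9×10³ × 3.7⁴) / (8 × 32.0³ × 22)
  = 1.47871e+07 / 5.76717e+06 = 2.564 N/mm = 2564 N/m

2560 N/m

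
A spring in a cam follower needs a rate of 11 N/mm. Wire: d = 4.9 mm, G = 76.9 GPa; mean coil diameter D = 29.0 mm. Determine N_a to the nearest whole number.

21

N_a = Gd⁴/(8D³k) = (76.9×10³ × 4.9⁴)/(8 × 29.0³ × 11)
    = 4.43313e+07 / 2.14623e+06 = 20.66 → 21 coils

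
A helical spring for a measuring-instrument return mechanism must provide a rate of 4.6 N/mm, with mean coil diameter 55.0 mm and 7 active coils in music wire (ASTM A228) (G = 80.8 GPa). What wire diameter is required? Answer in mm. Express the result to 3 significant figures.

4.80 mm

d = (8D³N_a·k / G)^(1/4) = (8·55.0³·7·4.6 / (80.8×10³))^0.25
  = (530.42)^0.25 = 4.7991 mm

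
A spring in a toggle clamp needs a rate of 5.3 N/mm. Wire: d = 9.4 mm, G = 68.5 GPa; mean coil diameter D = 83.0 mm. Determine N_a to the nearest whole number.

22

N_a = Gd⁴/(8D³k) = (68.5×10³ × 9.4⁴)/(8 × 83.0³ × 5.3)
    = 5.34813e+08 / 2.42438e+07 = 22.06 → 22 coils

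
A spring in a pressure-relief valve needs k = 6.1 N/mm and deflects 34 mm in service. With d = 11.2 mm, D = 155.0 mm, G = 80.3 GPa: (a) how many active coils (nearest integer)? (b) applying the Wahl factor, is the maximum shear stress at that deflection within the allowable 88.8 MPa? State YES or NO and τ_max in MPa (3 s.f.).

N_a = Gd⁴/(8D³k) = (80.3×10³)(11.2⁴)/(8·155.0³·6.1) = 6.953 → N_a = 7
Actual rate k = Gd⁴/(8D³·7) = 6.059 N/mm
Working load F = kδ = 6.059·34 = 206.01 N
C = 155.0/11.2 = 13.8393; K_W = (4C−1)/(4C−4)+0.615/C = 1.1029
τ_max = K_W·8FD/(πd³) = 1.1029·57.876 = 63.829 MPa
τ_max ≤ 88.8 MPa → acceptable

(a) 7 coils; (b) YES, τ_max = 63.8 MPa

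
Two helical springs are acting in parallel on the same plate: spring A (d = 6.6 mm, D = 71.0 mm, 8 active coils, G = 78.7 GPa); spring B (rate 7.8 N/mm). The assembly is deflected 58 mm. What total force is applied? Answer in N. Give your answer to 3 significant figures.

831 N

k_A = Gd⁴/(8D³N_a) = (78.7×10³)(6.6⁴)/(8·71.0³·8) = 6.5192 N/mm
Parallel: k_eq = 6.5192 + 7.8 = 14.319 N/mm
F = k_eq·δ = 14.319·58 = 830.51 N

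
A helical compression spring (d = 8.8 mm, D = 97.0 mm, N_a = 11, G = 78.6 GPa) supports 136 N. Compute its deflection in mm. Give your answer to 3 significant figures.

23.2 mm

k = Gd⁴/(8D³N_a) = (78.6×10³)(8.8⁴)/(8·97.0³·11) = 5.8689 N/mm
δ = F/k = 136 / 5.8689 = 23.173 mm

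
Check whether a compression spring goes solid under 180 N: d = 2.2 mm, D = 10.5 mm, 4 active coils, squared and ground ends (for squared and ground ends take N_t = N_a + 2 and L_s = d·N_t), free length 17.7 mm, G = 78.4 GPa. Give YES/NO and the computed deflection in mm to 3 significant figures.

k = Gd⁴/(8D³N_a) = (78.4×10³)(2.2⁴)/(8·10.5³·4) = 49.578 N/mm
N_t = 6; L_s = 2.2·6 = 13.2 mm; δ_solid = L₀ − L_s = 17.7 − 13.2 = 4.5 mm
δ = F/k = 180/49.578 = 3.6306 mm
δ < δ_solid → spring does not go solid

NO, δ = 3.63 mm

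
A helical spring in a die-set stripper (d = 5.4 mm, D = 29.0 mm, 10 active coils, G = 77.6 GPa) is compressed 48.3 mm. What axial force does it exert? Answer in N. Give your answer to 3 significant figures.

k = Gd⁴/(8D³N_a) = (77.6×10³)(5.4⁴)/(8·29.0³·10) = 33.818 N/mm
F = k·δ = 33.818 × 48.3 = 1633.4 N

1630 N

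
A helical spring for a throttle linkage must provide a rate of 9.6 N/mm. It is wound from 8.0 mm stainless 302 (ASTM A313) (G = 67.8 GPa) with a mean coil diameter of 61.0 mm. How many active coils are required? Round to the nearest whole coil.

N_a = Gd⁴/(8D³k) = (67.8×10³ × 8.0⁴)/(8 × 61.0³ × 9.6)
    = 2.77709e+08 / 1.74321e+07 = 15.93 → 16 coils

16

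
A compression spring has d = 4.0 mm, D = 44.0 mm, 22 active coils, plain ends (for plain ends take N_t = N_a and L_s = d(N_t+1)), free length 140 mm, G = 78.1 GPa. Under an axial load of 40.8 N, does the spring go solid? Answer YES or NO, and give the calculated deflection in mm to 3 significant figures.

k = Gd⁴/(8D³N_a) = (78.1×10³)(4.0⁴)/(8·44.0³·22) = 1.3336 N/mm
N_t = 22; L_s = 4.0·23 = 92 mm; δ_solid = L₀ − L_s = 140 − 92 = 48 mm
δ = F/k = 40.8/1.3336 = 30.594 mm
δ < δ_solid → spring does not go solid

NO, δ = 30.6 mm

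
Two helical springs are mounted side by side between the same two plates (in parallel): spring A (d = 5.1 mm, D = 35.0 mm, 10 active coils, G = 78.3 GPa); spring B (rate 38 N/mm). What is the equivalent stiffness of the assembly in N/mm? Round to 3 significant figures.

k_A = Gd⁴/(8D³N_a) = (78.3×10³)(5.1⁴)/(8·35.0³·10) = 15.444 N/mm
Parallel: k_eq = 15.444 + 38 = 53.444 N/mm

53.4 N/mm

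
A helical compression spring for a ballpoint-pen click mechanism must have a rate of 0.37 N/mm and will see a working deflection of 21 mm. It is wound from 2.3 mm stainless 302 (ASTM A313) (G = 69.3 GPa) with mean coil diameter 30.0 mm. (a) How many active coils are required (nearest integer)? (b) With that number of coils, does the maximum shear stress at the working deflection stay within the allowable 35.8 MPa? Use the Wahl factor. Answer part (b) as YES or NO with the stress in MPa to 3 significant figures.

(a) 24 coils; (b) NO, τ_max = 54.7 MPa

N_a = Gd⁴/(8D³k) = (69.3×10³)(2.3⁴)/(8·30.0³·0.37) = 24.27 → N_a = 24
Actual rate k = Gd⁴/(8D³·24) = 0.37409 N/mm
Working load F = kδ = 0.37409·21 = 7.856 N
C = 30.0/2.3 = 13.0435; K_W = (4C−1)/(4C−4)+0.615/C = 1.1094
τ_max = K_W·8FD/(πd³) = 1.1094·49.326 = 54.724 MPa
τ_max > 35.8 MPa → exceeds allowable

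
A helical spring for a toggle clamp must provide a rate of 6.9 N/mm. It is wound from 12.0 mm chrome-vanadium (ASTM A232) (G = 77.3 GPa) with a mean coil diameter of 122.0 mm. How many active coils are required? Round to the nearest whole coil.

N_a = Gd⁴/(8D³k) = (77.3×10³ × 12.0⁴)/(8 × 122.0³ × 6.9)
    = 1.60289e+09 / 1.00235e+08 = 15.99 → 16 coils

16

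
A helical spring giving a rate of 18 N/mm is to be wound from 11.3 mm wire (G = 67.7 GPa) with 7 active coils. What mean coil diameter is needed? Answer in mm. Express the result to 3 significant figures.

103 mm

D = (Gd⁴/(8N_a·k))^(1/3) = (67.7×10³·11.3⁴/(8·7·18))^(1/3)
  = (1.09507e+06)^(1/3) = 103.0736 mm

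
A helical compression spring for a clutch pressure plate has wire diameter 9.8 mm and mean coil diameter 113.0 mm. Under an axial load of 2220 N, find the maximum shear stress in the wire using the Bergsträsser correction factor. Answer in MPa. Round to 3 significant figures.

Spring index C = D/d = 113.0/9.8 = 11.5306
K_B = (4C+2)/(4C−3) = 48.122/43.122 = 1.1159
τ₀ = 8FD/(πd³) = 8·2220·113.0/(π·9.8³) = 2.00688e+06/2956.8 = 678.72 MPa
τ_max = K·τ₀ = 1.1159 × 678.72 = 757.42 MPa

757 MPa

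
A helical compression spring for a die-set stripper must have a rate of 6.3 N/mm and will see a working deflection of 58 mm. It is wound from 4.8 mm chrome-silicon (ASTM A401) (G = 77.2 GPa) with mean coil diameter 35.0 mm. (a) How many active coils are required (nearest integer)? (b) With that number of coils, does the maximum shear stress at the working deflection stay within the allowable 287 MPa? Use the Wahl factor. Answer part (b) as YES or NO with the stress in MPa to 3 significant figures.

N_a = Gd⁴/(8D³k) = (77.2×10³)(4.8⁴)/(8·35.0³·6.3) = 18.96 → N_a = 19
Actual rate k = Gd⁴/(8D³·19) = 6.2883 N/mm
Working load F = kδ = 6.2883·58 = 364.72 N
C = 35.0/4.8 = 7.2917; K_W = (4C−1)/(4C−4)+0.615/C = 1.2035
τ_max = K_W·8FD/(πd³) = 1.2035·293.93 = 353.76 MPa
τ_max > 287 MPa → exceeds allowable

(a) 19 coils; (b) NO, τ_max = 354 MPa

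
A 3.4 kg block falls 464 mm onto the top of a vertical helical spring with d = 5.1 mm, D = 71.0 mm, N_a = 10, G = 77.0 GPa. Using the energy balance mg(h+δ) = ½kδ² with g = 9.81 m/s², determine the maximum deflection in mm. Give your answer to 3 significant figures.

150 mm

k = Gd⁴/(8D³N_a) = (77.0×10³)(5.1⁴)/(8·71.0³·10) = 1.8193 N/mm
W = mg = 3.4 × 9.81 = 33.354 N
½kδ² − Wδ − Wh = 0 → δ = (W + √(W² + 2kWh))/k
δ = (33.354 + √(1112.5 + 56312.2))/1.8193 = (33.354 + 239.63)/1.8193 = 150.05 mm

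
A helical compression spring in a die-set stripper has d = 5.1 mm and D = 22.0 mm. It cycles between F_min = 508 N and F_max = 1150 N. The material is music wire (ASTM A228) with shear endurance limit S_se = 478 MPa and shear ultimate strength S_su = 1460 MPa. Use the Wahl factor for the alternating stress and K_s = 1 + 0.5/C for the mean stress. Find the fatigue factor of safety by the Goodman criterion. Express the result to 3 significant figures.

C = D/d = 22.0/5.1 = 4.3137; K_W = (4C−1)/(4C−4)+0.615/C = 1.3689; K_s = 1+0.5/C = 1.1159
F_a = (F_max−F_min)/2 = 321 N; F_m = (F_max+F_min)/2 = 829 N
τ_a = K_W·8F_aD/(πd³) = 1.3689 × 135.57 = 185.58 MPa
τ_m = K_s·8F_mD/(πd³) = 1.1159 × 350.11 = 390.69 MPa
Goodman: 1/n_f = τ_a/S_se + τ_m/S_su = 185.58/478 + 390.69/1460 = 0.38824 + 0.26760 = 0.65584
n_f = 1/0.65584 = 1.525

1.52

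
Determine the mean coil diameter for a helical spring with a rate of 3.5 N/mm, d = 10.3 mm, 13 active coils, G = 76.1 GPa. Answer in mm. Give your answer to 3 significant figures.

133 mm

D = (Gd⁴/(8N_a·k))^(1/3) = (76.1×10³·10.3⁴/(8·13·3.5))^(1/3)
  = (2.35306e+06)^(1/3) = 133.0079 mm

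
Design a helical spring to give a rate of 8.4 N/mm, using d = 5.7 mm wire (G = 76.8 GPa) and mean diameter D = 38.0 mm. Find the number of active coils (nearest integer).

N_a = Gd⁴/(8D³k) = (76.8×10³ × 5.7⁴)/(8 × 38.0³ × 8.4)
    = 8.10701e+07 / 3.6874e+06 = 21.99 → 22 coils

22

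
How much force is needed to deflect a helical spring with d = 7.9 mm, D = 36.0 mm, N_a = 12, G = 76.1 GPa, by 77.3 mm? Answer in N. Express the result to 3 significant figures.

k = Gd⁴/(8D³N_a) = (76.1×10³)(7.9⁴)/(8·36.0³·12) = 66.178 N/mm
F = k·δ = 66.178 × 77.3 = 5115.6 N

5120 N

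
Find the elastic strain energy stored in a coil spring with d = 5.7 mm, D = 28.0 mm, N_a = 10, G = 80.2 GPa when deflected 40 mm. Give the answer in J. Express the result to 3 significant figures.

k = Gd⁴/(8D³N_a) = (80.2×10³)(5.7⁴)/(8·28.0³·10) = 48.207 N/mm
U = ½kδ² = 0.5 × 48.207 × 40² = 38566 N·mm = 38.566 J

38.6 J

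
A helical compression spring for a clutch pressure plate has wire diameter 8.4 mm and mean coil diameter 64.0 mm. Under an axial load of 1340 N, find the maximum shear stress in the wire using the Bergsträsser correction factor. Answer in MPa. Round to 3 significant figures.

436 MPa

Spring index C = D/d = 64.0/8.4 = 7.6190
K_B = (4C+2)/(4C−3) = 32.476/27.476 = 1.1820
τ₀ = 8FD/(πd³) = 8·1340·64.0/(π·8.4³) = 686080/1862 = 368.46 MPa
τ_max = K·τ₀ = 1.1820 × 368.46 = 435.51 MPa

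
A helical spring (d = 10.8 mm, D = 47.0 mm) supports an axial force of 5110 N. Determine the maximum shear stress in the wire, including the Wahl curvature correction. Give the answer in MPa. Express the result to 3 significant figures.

663 MPa

Spring index C = D/d = 47.0/10.8 = 4.3519
K_W = (4C−1)/(4C−4) + 0.615/C = 16.407/13.407 + 0.1413 = 1.3651
τ₀ = 8FD/(πd³) = 8·5110·47.0/(π·10.8³) = 1.92136e+06/3957.5 = 485.5 MPa
τ_max = K·τ₀ = 1.3651 × 485.5 = 662.74 MPa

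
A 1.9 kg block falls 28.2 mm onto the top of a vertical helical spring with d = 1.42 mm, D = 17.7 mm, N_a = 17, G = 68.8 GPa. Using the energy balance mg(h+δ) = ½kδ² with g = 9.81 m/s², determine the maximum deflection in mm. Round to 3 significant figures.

k = Gd⁴/(8D³N_a) = (68.8×10³)(1.42⁴)/(8·17.7³·17) = 0.37092 N/mm
W = mg = 1.9 × 9.81 = 18.639 N
½kδ² − Wδ − Wh = 0 → δ = (W + √(W² + 2kWh))/k
δ = (18.639 + √(347.41 + 389.928))/0.37092 = (18.639 + 27.154)/0.37092 = 123.46 mm

123 mm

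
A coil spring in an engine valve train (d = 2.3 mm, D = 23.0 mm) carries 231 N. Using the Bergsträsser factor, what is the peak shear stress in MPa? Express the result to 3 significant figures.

1260 MPa

Spring index C = D/d = 23.0/2.3 = 10.0000
K_B = (4C+2)/(4C−3) = 42.000/37.000 = 1.1351
τ₀ = 8FD/(πd³) = 8·231·23.0/(π·2.3³) = 42504/38.224 = 1112 MPa
τ_max = K·τ₀ = 1.1351 × 1112 = 1262.2 MPa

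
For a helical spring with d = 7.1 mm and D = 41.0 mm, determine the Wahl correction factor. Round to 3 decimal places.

1.264

C = D/d = 41.0/7.1 = 5.7746
K_W = (4C−1)/(4C−4) + 0.615/C = 22.099/19.099 + 0.1065 = 1.2636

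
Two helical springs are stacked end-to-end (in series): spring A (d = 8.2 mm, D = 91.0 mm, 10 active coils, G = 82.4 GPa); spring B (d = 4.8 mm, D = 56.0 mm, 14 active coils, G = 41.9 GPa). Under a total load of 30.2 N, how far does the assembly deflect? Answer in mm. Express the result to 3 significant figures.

k_A = Gd⁴/(8D³N_a) = (82.4×10³)(8.2⁴)/(8·91.0³·10) = 6.1797 N/mm
k_B = Gd⁴/(8D³N_a) = (41.9×10³)(4.8⁴)/(8·56.0³·14) = 1.1308 N/mm
Series: 1/k_eq = 1/6.1797 + 1/1.1308 = 1.0461; k_eq = 0.95591 N/mm
δ = F/k_eq = 30.2/0.95591 = 31.593 mm

31.6 mm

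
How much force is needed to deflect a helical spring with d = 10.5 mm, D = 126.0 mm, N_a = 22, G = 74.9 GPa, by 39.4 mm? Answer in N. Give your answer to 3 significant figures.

102 N

k = Gd⁴/(8D³N_a) = (74.9×10³)(10.5⁴)/(8·126.0³·22) = 2.5859 N/mm
F = k·δ = 2.5859 × 39.4 = 101.89 N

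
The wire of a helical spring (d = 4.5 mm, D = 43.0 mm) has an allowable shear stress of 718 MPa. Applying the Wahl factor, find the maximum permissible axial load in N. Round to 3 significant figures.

C = D/d = 43.0/4.5 = 9.5556
K_W = (4C−1)/(4C−4) + 0.615/C = 37.222/34.222 + 0.0644 = 1.1520
τ_max = K·8FD/(πd³) → F_max = τ_allow·πd³/(8DK)
F_max = 718·π·4.5³/(8·43.0·1.1520) = 2.0555e+05/396.3 = 518.67 N

519 N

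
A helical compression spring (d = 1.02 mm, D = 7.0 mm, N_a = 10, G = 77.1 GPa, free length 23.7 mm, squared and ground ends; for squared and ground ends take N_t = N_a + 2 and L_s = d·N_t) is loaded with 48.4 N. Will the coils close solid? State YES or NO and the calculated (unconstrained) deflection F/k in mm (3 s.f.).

YES, δ = 15.9 mm

k = Gd⁴/(8D³N_a) = (77.1×10³)(1.02⁴)/(8·7.0³·10) = 3.0414 N/mm
N_t = 12; L_s = 1.02·12 = 12.24 mm; δ_solid = L₀ − L_s = 23.7 − 12.24 = 11.46 mm
δ = F/k = 48.4/3.0414 = 15.914 mm
δ ≥ δ_solid → spring goes solid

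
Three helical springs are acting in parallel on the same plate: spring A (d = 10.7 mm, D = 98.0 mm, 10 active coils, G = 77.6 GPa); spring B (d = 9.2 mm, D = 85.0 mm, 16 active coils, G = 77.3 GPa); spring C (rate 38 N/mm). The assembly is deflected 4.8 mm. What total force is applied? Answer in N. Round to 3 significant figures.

281 N

k_A = Gd⁴/(8D³N_a) = (77.6×10³)(10.7⁴)/(8·98.0³·10) = 13.509 N/mm
k_B = Gd⁴/(8D³N_a) = (77.3×10³)(9.2⁴)/(8·85.0³·16) = 7.0447 N/mm
Parallel: k_eq = 13.509 + 7.0447 + 38 = 58.554 N/mm
F = k_eq·δ = 58.554·4.8 = 281.06 N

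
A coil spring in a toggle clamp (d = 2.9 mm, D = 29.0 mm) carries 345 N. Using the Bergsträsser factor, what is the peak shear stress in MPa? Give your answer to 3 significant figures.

Spring index C = D/d = 29.0/2.9 = 10.0000
K_B = (4C+2)/(4C−3) = 42.000/37.000 = 1.1351
τ₀ = 8FD/(πd³) = 8·345·29.0/(π·2.9³) = 80040/76.62 = 1044.6 MPa
τ_max = K·τ₀ = 1.1351 × 1044.6 = 1185.8 MPa

1190 MPa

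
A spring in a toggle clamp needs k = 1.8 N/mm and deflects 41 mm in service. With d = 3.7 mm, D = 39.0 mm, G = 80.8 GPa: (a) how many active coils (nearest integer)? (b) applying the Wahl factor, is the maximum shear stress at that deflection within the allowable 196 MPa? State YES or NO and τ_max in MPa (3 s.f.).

N_a = Gd⁴/(8D³k) = (80.8×10³)(3.7⁴)/(8·39.0³·1.8) = 17.73 → N_a = 18
Actual rate k = Gd⁴/(8D³·18) = 1.7728 N/mm
Working load F = kδ = 1.7728·41 = 72.685 N
C = 39.0/3.7 = 10.5405; K_W = (4C−1)/(4C−4)+0.615/C = 1.1370
τ_max = K_W·8FD/(πd³) = 1.1370·142.51 = 162.03 MPa
τ_max ≤ 196 MPa → acceptable

(a) 18 coils; (b) YES, τ_max = 162 MPa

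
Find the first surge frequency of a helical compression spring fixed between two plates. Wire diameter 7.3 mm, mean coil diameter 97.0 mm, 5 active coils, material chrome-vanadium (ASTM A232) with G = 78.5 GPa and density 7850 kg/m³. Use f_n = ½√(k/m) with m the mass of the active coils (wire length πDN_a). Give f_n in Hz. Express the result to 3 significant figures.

k = Gd⁴/(8D³N_a) = (78.5×10³)(7.3⁴)/(8·97.0³·5) = 6.1064 N/mm = 6106.4 N/m
Wire length L = πDN_a = π·97.0·5 = 1523.7 mm
m = ρ·(πd²/4)·L = 7850 × 41.854×10⁻⁶ m² × 1.5237 m = 0.50061 kg
f_n = ½√(k/m) = 0.5·√(6106.4/0.50061) = 0.5·√(12198) = 55.222 Hz

55.2 Hz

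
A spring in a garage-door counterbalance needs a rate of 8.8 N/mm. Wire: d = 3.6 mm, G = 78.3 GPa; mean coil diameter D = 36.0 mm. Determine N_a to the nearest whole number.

4

N_a = Gd⁴/(8D³k) = (78.3×10³ × 3.6⁴)/(8 × 36.0³ × 8.8)
    = 1.31514e+07 / 3.28458e+06 = 4.004 → 4 coils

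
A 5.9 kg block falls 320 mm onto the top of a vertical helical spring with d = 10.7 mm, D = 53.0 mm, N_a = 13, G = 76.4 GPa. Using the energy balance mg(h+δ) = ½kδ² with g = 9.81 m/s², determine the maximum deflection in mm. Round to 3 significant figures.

24.8 mm

k = Gd⁴/(8D³N_a) = (76.4×10³)(10.7⁴)/(8·53.0³·13) = 64.68 N/mm
W = mg = 5.9 × 9.81 = 57.879 N
½kδ² − Wδ − Wh = 0 → δ = (W + √(W² + 2kWh))/k
δ = (57.879 + √(3350 + 2.3959e+06))/64.68 = (57.879 + 1549)/64.68 = 24.843 mm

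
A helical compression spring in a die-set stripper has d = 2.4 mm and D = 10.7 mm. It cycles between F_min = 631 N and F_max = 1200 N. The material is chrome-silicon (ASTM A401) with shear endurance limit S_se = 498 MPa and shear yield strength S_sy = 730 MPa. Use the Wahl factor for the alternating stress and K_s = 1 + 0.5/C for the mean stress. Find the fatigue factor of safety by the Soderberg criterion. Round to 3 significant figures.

C = D/d = 10.7/2.4 = 4.4583; K_W = (4C−1)/(4C−4)+0.615/C = 1.3548; K_s = 1+0.5/C = 1.1121
F_a = (F_max−F_min)/2 = 284.5 N; F_m = (F_max+F_min)/2 = 915.5 N
τ_a = K_W·8F_aD/(πd³) = 1.3548 × 560.75 = 759.72 MPa
τ_m = K_s·8F_mD/(πd³) = 1.1121 × 1804.5 = 2006.8 MPa
Soderberg: 1/n_f = τ_a/S_se + τ_m/S_sy = 759.72/498 + 2006.8/730 = 1.52553 + 2.74909 = 4.2746
n_f = 1/4.2746 = 0.2339

0.234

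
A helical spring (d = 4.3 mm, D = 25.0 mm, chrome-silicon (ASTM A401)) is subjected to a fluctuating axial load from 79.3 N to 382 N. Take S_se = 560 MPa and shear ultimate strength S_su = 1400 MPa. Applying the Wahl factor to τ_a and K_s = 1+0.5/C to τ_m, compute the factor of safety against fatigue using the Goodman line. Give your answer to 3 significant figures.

2.40

C = D/d = 25.0/4.3 = 5.8140; K_W = (4C−1)/(4C−4)+0.615/C = 1.2616; K_s = 1+0.5/C = 1.0860
F_a = (F_max−F_min)/2 = 151.35 N; F_m = (F_max+F_min)/2 = 230.65 N
τ_a = K_W·8F_aD/(πd³) = 1.2616 × 121.19 = 152.89 MPa
τ_m = K_s·8F_mD/(πd³) = 1.0860 × 184.68 = 200.57 MPa
Goodman: 1/n_f = τ_a/S_se + τ_m/S_su = 152.89/560 + 200.57/1400 = 0.27301 + 0.14326 = 0.41627
n_f = 1/0.41627 = 2.402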